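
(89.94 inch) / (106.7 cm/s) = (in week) 3.54e-06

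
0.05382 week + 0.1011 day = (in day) 0.4778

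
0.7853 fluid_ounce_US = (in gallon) 0.006135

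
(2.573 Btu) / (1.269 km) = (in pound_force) 0.4809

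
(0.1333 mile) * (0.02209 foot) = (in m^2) 1.444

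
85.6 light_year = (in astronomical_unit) 5.413e+06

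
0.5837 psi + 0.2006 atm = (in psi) 3.532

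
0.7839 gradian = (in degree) 0.7055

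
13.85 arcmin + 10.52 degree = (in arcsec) 3.87e+04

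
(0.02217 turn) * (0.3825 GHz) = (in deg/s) 3.053e+09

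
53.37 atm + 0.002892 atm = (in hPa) 5.408e+04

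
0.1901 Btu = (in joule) 200.6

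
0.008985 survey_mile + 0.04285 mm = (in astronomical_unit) 9.666e-11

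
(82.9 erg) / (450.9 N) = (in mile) 1.142e-11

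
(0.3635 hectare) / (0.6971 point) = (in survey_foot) 4.849e+07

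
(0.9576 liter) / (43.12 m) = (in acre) 5.488e-09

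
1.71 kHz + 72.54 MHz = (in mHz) 7.254e+10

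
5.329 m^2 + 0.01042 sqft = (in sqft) 57.37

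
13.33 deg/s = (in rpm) 2.222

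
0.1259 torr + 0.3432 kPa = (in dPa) 3600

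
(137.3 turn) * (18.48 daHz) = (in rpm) 1.522e+06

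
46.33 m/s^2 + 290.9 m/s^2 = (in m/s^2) 337.2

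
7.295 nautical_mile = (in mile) 8.395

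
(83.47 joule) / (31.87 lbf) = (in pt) 1669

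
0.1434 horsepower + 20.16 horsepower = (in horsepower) 20.3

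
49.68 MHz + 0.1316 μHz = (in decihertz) 4.968e+08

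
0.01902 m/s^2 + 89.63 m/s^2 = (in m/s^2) 89.65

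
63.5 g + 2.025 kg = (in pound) 4.604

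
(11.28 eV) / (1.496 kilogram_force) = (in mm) 1.232e-16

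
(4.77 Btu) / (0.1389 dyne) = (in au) 0.02422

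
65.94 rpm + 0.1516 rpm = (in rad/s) 6.921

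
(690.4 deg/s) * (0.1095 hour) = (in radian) 4750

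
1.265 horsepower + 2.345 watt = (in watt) 945.7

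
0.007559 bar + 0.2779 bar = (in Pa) 2.855e+04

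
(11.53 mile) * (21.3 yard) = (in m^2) 3.614e+05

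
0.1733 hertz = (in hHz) 0.001733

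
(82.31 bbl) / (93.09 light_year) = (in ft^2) 1.599e-16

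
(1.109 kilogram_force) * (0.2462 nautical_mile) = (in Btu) 4.7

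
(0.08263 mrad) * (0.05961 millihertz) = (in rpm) 4.704e-08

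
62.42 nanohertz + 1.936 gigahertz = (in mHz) 1.936e+12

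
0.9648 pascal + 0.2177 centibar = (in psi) 0.03171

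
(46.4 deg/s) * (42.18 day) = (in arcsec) 6.088e+11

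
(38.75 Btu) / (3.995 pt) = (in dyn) 2.901e+12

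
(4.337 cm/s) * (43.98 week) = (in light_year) 1.219e-10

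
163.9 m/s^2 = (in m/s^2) 163.9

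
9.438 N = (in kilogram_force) 0.9624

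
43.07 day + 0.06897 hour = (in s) 3.721e+06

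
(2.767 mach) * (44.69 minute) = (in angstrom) 2.526e+16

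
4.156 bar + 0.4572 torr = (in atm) 4.102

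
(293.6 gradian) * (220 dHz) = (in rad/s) 101.5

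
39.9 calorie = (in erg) 1.669e+09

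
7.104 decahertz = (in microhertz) 7.104e+07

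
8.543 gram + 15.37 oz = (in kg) 0.4443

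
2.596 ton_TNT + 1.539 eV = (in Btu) 1.029e+07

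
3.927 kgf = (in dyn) 3.851e+06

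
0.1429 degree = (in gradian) 0.1588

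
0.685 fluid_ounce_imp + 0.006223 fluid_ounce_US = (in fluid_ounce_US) 0.6643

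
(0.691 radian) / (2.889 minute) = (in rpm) 0.03807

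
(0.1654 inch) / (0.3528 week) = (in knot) 3.827e-08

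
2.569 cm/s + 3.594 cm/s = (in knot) 0.1198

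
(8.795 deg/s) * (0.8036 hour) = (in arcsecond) 9.16e+07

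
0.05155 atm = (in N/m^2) 5223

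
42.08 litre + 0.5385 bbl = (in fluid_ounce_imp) 4494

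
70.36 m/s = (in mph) 157.4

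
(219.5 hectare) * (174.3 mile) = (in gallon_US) 1.627e+14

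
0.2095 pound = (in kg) 0.09503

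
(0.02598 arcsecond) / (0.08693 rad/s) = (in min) 2.415e-08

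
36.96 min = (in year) 7.032e-05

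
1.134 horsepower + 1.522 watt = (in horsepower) 1.136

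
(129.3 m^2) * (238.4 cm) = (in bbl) 1939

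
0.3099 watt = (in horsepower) 0.0004156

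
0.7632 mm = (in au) 5.102e-15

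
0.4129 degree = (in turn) 0.001147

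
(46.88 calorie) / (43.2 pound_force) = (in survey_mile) 0.0006342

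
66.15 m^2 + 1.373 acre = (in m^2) 5622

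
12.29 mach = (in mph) 9361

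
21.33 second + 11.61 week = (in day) 81.27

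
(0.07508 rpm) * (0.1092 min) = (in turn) 0.008199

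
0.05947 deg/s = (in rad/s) 0.001038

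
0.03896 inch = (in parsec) 3.207e-20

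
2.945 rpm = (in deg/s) 17.67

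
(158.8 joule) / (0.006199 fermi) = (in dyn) 2.562e+24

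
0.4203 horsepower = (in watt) 313.4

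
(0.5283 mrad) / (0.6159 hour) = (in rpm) 2.275e-06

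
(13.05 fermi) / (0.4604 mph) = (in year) 2.011e-21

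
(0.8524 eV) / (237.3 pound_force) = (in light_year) 1.368e-38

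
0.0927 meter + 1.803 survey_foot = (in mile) 0.0003991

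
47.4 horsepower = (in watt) 3.535e+04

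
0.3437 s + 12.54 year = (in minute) 6.591e+06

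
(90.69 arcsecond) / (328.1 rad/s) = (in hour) 3.722e-10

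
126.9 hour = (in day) 5.287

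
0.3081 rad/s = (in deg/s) 17.65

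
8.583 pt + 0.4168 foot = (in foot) 0.4267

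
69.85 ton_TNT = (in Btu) 2.77e+08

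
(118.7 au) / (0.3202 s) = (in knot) 1.078e+14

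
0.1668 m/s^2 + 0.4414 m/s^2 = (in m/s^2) 0.6082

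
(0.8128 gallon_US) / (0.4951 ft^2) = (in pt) 189.6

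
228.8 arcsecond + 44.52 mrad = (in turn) 0.007262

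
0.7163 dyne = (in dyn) 0.7163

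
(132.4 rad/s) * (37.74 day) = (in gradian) 2.748e+10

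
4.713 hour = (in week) 0.02805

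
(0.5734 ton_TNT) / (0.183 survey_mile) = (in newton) 8.146e+06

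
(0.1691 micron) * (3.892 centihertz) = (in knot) 1.279e-08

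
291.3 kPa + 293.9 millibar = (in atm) 3.165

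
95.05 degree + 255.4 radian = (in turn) 40.91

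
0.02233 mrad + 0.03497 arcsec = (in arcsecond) 4.641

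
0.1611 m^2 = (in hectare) 1.611e-05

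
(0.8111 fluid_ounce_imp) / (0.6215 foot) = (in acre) 3.006e-08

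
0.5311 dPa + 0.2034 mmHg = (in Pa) 27.17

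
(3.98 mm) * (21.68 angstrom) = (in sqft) 9.288e-11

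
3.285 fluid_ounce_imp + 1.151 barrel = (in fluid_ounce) 6191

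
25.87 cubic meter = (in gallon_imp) 5691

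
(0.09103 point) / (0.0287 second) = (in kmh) 0.004028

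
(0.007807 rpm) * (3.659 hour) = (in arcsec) 2.221e+06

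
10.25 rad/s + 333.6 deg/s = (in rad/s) 16.07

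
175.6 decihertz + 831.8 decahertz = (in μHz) 8.336e+09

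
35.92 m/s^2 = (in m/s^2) 35.92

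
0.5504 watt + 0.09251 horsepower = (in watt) 69.54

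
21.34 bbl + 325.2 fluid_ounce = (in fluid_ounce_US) 1.15e+05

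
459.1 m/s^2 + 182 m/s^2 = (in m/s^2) 641.1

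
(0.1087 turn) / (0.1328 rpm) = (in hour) 0.01364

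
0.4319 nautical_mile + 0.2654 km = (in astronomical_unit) 7.121e-09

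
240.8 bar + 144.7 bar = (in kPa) 3.855e+04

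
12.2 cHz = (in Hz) 0.122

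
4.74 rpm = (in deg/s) 28.44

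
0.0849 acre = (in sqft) 3698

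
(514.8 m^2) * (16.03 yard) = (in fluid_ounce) 2.552e+08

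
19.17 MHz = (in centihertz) 1.917e+09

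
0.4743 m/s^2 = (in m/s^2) 0.4743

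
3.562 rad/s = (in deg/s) 204.1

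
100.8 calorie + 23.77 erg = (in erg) 4.217e+09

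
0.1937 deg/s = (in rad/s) 0.003381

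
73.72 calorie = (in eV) 1.925e+21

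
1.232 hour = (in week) 0.007333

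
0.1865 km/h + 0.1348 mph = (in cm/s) 11.21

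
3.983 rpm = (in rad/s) 0.4171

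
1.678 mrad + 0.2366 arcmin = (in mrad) 1.747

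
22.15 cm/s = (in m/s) 0.2215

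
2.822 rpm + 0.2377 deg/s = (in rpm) 2.862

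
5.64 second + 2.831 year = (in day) 1033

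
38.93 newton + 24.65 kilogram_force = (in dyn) 2.807e+07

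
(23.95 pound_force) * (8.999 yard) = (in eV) 5.472e+21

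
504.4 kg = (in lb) 1112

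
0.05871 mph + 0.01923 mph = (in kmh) 0.1254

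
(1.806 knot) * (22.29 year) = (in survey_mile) 4.058e+05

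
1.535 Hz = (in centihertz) 153.5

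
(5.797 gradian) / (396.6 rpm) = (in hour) 6.09e-07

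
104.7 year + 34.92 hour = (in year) 104.7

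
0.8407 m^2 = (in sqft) 9.049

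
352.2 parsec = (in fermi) 1.087e+34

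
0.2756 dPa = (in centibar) 2.756e-05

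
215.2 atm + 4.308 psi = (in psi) 3167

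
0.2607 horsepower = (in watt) 194.4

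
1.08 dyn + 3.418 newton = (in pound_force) 0.7684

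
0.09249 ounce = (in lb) 0.005781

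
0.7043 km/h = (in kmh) 0.7043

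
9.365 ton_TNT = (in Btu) 3.714e+07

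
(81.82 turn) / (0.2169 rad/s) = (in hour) 0.6584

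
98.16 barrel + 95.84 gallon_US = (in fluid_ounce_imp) 5.62e+05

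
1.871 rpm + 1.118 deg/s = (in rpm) 2.057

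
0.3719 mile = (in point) 1.697e+06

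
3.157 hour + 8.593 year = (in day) 3137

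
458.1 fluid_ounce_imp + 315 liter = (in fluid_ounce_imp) 1.154e+04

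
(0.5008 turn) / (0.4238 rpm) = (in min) 1.182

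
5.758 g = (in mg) 5758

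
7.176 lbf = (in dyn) 3.192e+06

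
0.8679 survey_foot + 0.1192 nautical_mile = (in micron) 2.21e+08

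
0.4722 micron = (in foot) 1.549e-06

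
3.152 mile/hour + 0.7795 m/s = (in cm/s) 218.9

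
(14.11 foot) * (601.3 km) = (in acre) 639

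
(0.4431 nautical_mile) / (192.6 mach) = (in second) 0.01251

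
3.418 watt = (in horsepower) 0.004584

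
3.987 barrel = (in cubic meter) 0.6339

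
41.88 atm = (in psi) 615.5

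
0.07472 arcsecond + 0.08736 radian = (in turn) 0.0139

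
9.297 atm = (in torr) 7066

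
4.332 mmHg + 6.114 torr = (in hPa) 13.93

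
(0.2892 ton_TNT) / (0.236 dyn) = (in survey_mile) 3.186e+11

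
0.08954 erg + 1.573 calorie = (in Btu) 0.006238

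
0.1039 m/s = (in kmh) 0.374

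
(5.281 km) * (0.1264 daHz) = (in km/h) 2.403e+04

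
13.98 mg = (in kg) 1.398e-05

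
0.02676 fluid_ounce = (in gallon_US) 0.0002091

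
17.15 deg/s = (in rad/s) 0.2993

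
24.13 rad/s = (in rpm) 230.4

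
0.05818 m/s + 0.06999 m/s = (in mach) 0.0003764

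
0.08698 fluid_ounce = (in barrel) 1.618e-05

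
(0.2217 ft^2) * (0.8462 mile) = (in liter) 2.805e+04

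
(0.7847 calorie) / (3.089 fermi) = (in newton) 1.063e+15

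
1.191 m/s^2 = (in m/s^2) 1.191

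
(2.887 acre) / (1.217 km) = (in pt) 2.721e+04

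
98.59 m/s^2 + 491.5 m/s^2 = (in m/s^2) 590.1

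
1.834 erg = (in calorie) 4.383e-08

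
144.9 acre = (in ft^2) 6.312e+06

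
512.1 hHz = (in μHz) 5.121e+10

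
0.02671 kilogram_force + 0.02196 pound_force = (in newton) 0.3596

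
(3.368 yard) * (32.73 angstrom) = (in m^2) 1.008e-08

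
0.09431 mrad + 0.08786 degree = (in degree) 0.09326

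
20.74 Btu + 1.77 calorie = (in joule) 2.189e+04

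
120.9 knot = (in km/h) 223.9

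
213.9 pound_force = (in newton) 951.5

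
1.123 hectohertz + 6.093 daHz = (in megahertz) 0.0001732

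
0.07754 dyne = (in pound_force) 1.743e-07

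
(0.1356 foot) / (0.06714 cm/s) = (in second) 61.56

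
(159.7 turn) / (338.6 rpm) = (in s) 28.3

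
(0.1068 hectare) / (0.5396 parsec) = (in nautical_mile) 3.463e-17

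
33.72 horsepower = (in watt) 2.514e+04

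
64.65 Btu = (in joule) 6.821e+04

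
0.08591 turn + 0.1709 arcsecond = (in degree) 30.93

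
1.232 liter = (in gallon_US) 0.3255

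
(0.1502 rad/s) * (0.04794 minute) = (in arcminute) 1485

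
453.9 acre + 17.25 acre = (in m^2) 1.907e+06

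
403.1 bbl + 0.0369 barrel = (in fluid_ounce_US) 2.167e+06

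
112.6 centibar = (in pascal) 1.126e+05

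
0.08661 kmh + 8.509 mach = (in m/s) 2897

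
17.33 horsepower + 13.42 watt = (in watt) 1.294e+04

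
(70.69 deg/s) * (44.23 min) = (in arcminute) 1.126e+07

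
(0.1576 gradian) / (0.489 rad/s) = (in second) 0.005063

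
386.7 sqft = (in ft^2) 386.7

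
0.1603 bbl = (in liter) 25.49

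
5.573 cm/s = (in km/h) 0.2006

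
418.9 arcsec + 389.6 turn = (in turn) 389.6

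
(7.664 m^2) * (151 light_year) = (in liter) 1.095e+22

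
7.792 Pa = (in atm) 7.69e-05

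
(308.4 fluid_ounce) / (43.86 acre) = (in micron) 0.05138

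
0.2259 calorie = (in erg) 9.452e+06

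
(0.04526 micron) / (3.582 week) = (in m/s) 2.089e-14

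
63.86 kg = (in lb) 140.8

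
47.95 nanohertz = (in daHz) 4.795e-09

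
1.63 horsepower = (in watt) 1215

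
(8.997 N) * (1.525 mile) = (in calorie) 5277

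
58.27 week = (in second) 3.524e+07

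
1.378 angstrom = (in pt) 3.906e-07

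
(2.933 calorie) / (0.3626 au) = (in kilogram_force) 2.307e-11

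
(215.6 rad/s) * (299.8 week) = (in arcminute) 1.344e+14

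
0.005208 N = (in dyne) 520.8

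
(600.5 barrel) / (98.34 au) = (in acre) 1.604e-15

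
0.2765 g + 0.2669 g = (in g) 0.5434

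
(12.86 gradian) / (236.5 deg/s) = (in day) 5.664e-07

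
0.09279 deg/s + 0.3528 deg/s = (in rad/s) 0.007777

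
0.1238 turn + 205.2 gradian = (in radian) 4.001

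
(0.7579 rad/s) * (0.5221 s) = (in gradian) 25.19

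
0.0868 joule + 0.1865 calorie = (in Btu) 0.0008219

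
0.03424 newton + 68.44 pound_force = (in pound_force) 68.45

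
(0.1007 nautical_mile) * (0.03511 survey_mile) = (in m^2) 1.054e+04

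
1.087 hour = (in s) 3913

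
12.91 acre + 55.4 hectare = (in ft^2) 6.526e+06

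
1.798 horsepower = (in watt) 1341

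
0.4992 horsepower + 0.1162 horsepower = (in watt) 458.9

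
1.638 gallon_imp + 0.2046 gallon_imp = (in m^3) 0.008377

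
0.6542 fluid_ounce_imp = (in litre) 0.01859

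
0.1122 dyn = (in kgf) 1.144e-07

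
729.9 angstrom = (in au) 4.879e-19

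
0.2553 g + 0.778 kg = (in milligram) 7.783e+05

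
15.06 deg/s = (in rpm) 2.51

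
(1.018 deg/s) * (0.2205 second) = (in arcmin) 13.47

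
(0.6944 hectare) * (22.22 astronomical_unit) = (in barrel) 1.452e+17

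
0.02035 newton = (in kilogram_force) 0.002075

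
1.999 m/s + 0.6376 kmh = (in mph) 4.868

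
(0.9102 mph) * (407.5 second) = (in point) 4.7e+05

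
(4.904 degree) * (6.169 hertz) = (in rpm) 5.042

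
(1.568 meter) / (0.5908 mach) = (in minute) 0.0001299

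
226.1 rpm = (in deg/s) 1357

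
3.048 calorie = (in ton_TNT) 3.048e-09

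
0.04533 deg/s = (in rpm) 0.007555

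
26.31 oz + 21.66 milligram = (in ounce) 26.31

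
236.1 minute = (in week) 0.02342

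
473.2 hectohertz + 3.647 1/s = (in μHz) 4.732e+10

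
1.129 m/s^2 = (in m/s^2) 1.129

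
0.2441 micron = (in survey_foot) 8.009e-07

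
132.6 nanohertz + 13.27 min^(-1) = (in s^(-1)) 0.2212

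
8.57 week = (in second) 5.183e+06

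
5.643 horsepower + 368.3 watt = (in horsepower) 6.137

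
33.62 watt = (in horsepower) 0.04509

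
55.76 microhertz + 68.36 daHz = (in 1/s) 683.6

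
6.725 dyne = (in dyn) 6.725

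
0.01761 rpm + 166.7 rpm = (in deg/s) 1000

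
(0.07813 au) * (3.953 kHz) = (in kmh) 1.663e+14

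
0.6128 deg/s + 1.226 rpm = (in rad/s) 0.1391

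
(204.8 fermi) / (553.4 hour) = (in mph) 2.3e-19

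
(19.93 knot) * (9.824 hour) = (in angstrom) 3.626e+15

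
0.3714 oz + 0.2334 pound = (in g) 116.4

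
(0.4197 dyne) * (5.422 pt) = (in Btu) 7.609e-12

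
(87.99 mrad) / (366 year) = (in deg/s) 4.368e-10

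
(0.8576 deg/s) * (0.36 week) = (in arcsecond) 6.722e+08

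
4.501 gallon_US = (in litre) 17.04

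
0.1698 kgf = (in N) 1.665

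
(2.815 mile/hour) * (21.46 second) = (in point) 7.655e+04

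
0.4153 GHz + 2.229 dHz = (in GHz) 0.4153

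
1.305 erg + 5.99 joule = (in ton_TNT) 1.432e-09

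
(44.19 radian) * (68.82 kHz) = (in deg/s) 1.742e+08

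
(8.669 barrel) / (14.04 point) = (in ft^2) 2995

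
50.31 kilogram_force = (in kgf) 50.31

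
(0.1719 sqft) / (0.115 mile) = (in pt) 0.2446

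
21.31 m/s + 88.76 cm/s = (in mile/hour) 49.65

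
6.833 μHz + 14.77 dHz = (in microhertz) 1.477e+06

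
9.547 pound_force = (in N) 42.47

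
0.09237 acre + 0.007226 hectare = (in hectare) 0.04461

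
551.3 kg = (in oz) 1.945e+04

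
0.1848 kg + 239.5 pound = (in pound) 239.9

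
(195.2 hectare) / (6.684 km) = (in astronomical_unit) 1.952e-09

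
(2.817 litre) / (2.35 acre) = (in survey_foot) 9.718e-07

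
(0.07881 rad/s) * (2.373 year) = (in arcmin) 2.027e+10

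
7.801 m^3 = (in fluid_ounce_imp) 2.746e+05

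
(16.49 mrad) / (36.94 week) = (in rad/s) 7.381e-10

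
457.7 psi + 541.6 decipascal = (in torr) 2.367e+04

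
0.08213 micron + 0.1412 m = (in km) 0.0001412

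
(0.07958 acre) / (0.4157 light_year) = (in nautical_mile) 4.422e-17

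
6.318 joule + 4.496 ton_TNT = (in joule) 1.881e+10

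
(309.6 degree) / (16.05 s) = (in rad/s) 0.3367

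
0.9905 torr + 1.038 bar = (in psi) 15.07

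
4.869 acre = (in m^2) 1.97e+04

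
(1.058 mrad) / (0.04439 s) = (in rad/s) 0.02383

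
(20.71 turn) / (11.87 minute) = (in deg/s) 10.47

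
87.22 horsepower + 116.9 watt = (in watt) 6.516e+04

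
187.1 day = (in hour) 4490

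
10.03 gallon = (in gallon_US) 10.03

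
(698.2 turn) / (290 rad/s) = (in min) 0.2521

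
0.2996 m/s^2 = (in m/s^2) 0.2996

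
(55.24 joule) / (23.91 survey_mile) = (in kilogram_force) 0.0001464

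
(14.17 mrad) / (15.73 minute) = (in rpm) 0.0001434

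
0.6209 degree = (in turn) 0.001725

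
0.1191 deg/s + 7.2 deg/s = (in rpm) 1.22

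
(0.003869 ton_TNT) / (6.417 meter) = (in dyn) 2.523e+11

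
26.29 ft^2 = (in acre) 0.0006035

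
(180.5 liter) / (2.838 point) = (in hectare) 0.01803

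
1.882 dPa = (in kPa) 0.0001882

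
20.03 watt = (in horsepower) 0.02686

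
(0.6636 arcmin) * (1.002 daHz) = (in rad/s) 0.001934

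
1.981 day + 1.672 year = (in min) 8.817e+05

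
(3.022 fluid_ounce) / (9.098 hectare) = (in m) 9.823e-10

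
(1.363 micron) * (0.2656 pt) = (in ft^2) 1.375e-09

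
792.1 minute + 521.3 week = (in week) 521.4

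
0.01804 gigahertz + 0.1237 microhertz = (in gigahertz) 0.01804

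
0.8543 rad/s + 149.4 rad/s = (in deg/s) 8609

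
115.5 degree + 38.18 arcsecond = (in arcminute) 6931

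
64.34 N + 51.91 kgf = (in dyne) 5.734e+07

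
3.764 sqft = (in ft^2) 3.764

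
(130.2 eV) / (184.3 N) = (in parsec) 3.668e-36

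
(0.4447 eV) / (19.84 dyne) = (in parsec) 1.164e-32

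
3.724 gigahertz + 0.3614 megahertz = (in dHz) 3.724e+10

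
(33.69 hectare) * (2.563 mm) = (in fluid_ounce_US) 2.92e+07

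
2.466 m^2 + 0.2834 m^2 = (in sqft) 29.59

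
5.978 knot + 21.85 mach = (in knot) 1.447e+04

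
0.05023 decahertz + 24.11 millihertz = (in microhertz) 5.264e+05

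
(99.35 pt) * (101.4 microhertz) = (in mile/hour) 7.95e-06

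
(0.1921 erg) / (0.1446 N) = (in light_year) 1.404e-23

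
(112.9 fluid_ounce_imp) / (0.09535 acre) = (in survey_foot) 2.727e-05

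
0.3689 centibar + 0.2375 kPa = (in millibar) 6.064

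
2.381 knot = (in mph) 2.74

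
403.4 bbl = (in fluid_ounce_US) 2.169e+06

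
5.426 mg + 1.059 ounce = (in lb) 0.0662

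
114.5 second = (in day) 0.001325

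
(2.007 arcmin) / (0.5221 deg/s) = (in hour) 1.78e-05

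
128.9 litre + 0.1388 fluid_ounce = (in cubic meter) 0.1289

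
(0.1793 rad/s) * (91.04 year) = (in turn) 8.193e+07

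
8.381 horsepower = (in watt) 6250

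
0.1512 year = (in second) 4.768e+06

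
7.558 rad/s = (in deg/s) 433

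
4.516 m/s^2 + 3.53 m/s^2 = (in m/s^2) 8.046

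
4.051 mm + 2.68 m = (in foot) 8.806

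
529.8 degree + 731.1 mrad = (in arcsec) 2.058e+06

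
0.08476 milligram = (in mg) 0.08476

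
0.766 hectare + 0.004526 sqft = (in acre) 1.893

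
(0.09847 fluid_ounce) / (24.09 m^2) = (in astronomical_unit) 8.081e-19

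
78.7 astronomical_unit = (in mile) 7.316e+09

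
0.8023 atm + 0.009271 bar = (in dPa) 8.222e+05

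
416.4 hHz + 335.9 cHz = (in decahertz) 4164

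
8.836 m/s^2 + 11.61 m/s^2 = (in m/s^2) 20.45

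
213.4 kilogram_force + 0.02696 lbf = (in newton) 2093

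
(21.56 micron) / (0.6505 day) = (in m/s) 3.836e-10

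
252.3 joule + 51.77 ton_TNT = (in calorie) 5.177e+10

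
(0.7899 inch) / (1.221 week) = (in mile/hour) 6.078e-08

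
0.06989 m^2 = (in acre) 1.727e-05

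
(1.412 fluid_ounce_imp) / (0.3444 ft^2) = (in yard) 0.001371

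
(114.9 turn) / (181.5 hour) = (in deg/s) 0.06331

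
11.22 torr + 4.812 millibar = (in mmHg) 14.83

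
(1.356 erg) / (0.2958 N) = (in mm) 0.0004584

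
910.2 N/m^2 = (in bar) 0.009102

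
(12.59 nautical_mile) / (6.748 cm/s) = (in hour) 95.98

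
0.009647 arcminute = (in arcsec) 0.5788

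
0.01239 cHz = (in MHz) 1.239e-10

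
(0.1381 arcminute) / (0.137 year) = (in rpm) 8.879e-11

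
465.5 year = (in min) 2.447e+08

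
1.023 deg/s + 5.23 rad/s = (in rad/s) 5.248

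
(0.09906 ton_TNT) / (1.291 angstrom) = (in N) 3.21e+18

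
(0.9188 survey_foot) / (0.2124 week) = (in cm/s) 0.000218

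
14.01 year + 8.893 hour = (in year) 14.01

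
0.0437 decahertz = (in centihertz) 43.7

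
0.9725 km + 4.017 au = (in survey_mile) 3.734e+08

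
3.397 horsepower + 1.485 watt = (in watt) 2535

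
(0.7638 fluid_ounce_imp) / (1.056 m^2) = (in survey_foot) 6.742e-05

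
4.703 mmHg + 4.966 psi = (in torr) 261.5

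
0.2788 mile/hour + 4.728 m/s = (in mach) 0.01425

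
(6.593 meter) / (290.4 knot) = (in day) 5.108e-07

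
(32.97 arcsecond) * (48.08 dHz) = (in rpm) 0.007339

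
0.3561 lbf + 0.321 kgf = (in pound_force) 1.064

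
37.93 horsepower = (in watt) 2.828e+04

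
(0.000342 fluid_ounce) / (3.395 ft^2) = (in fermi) 3.207e+07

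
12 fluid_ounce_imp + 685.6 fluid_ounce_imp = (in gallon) 5.236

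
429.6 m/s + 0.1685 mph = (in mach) 1.262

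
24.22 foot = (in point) 2.093e+04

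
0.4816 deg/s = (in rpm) 0.08027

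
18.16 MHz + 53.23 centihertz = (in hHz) 1.816e+05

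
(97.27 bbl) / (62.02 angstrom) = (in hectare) 2.494e+05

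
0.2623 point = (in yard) 0.0001012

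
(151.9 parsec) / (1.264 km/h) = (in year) 4.233e+11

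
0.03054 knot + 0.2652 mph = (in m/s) 0.1343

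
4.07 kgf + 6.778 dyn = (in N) 39.91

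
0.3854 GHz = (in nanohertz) 3.854e+17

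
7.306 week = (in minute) 7.364e+04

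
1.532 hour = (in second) 5515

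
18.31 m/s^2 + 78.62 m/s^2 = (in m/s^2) 96.93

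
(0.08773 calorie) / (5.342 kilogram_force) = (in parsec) 2.271e-19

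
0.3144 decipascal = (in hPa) 0.0003144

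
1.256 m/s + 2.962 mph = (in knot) 5.015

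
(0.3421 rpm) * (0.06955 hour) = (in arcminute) 3.084e+04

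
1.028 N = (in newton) 1.028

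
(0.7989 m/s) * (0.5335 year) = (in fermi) 1.344e+22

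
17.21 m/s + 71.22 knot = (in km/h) 193.9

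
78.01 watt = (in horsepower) 0.1046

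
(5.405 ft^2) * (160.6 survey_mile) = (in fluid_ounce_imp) 4.568e+09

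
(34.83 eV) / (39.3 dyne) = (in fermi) 14.2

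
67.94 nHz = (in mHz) 6.794e-05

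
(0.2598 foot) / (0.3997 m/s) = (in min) 0.003302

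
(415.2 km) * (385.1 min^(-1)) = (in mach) 7826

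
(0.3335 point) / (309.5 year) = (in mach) 3.54e-17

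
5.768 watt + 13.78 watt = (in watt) 19.55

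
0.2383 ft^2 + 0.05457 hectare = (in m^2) 545.7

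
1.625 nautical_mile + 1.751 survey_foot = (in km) 3.01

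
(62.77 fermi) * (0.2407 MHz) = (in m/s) 1.511e-08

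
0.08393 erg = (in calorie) 2.006e-09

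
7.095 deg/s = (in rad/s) 0.1238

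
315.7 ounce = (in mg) 8.95e+06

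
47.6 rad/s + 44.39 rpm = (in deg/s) 2994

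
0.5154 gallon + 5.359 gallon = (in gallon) 5.874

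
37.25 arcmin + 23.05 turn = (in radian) 144.8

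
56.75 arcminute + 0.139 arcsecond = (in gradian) 1.051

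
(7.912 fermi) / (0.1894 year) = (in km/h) 4.769e-21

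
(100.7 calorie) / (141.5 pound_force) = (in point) 1897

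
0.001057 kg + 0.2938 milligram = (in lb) 0.002331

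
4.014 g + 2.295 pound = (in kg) 1.045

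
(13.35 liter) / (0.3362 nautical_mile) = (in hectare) 2.144e-09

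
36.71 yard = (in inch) 1322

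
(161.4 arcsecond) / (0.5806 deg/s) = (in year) 2.449e-09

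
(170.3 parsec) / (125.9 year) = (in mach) 3.887e+06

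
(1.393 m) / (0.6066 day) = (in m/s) 2.658e-05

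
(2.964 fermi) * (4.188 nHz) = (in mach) 3.646e-26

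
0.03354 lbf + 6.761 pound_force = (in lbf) 6.795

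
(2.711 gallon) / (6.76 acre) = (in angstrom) 3751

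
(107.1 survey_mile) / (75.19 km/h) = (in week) 0.01364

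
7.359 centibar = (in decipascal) 7.359e+04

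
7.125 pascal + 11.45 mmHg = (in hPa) 15.34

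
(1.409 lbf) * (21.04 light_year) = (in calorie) 2.982e+17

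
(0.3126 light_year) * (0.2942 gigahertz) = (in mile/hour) 1.946e+24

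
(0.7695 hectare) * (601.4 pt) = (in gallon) 4.313e+05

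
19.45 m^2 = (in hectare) 0.001945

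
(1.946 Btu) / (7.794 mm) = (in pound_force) 5.922e+04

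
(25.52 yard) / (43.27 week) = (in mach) 2.619e-09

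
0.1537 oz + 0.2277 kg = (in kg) 0.2321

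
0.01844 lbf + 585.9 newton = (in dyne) 5.86e+07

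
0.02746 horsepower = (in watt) 20.48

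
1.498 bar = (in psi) 21.73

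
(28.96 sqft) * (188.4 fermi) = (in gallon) 1.339e-10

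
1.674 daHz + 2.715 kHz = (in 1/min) 1.639e+05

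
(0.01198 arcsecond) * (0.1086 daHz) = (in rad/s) 6.308e-08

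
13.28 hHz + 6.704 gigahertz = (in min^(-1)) 4.022e+11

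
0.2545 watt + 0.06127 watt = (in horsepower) 0.0004235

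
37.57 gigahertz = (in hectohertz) 3.757e+08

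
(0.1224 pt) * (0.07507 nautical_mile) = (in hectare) 6.003e-07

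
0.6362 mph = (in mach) 0.0008353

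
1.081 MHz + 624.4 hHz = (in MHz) 1.143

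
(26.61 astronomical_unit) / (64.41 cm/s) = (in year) 1.96e+05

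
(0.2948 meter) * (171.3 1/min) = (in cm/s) 84.17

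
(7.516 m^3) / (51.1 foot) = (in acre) 0.0001192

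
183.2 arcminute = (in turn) 0.008481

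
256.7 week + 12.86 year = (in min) 9.347e+06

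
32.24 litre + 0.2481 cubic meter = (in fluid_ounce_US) 9479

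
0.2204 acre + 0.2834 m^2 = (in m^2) 892.2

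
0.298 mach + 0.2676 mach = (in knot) 374.4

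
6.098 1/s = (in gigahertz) 6.098e-09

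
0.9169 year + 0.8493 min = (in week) 47.81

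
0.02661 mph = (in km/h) 0.04282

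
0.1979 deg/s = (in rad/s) 0.003454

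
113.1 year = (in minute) 5.945e+07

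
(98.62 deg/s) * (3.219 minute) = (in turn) 52.91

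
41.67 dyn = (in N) 0.0004167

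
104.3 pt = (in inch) 1.449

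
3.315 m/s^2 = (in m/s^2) 3.315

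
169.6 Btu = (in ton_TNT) 4.277e-05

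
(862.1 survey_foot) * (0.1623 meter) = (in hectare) 0.004265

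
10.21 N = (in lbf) 2.295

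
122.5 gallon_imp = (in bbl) 3.503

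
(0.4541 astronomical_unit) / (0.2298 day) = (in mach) 1.005e+04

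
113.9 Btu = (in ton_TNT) 2.872e-05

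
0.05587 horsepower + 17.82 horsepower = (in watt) 1.333e+04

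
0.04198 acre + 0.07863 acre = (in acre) 0.1206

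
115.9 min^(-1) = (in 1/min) 115.9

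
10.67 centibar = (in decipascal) 1.067e+05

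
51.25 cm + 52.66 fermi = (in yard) 0.5605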